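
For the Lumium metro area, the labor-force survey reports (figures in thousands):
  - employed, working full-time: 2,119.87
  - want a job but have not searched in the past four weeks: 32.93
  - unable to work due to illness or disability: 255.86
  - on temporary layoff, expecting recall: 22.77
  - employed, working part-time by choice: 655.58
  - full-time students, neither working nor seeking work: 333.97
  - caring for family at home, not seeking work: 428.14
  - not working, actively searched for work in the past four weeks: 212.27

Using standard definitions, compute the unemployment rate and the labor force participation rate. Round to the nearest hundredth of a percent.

Unemployment rate ≈ 7.81%; labor force participation rate ≈ 74.12%.

Employed = 2,119.87 + 655.58 = 2,775.45 thousand.
Unemployed = 22.77 + 212.27 = 235.04 thousand (jobless and actively searching, or on temporary layoff).
Labor force = 2,775.45 + 235.04 = 3,010.49 thousand.
Not in labor force = 32.93 + 255.86 + 333.97 + 428.14 = 1,050.90 thousand (those not working and not actively searching are outside the labor force — including those who want a job but have given up searching).
Civilian working-age population = 3,010.49 + 1,050.90 = 4,061.39 thousand.
Unemployment rate = 235.04 / 3,010.49 = 7.81%.
Labor force participation rate = 3,010.49 / 4,061.39 = 74.12%.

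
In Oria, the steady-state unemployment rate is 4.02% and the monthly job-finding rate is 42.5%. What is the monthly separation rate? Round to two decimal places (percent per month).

From u* = s/(s+f): s = u·f/(1−u).
s = 0.0402 × 42.5 / (1 − 0.0402) = 1.7085 / 0.9598 ≈ 1.78% per month.

Separation rate ≈ 1.78% per month.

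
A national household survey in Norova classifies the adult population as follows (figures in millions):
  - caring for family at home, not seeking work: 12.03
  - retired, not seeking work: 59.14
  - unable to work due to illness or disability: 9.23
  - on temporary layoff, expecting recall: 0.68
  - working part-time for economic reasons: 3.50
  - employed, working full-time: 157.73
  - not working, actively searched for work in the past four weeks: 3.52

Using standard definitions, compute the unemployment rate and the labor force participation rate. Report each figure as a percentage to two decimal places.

Employed = 3.50 + 157.73 = 161.23 million (anyone who worked, including part-time for economic reasons, counts as employed).
Unemployed = 0.68 + 3.52 = 4.20 million (jobless and actively searching, or on temporary layoff).
Labor force = 161.23 + 4.20 = 165.43 million.
Not in labor force = 12.03 + 59.14 + 9.23 = 80.40 million (those not working and not actively searching are outside the labor force).
Civilian working-age population = 165.43 + 80.40 = 245.83 million.
Unemployment rate = 4.20 / 165.43 = 2.54%.
Labor force participation rate = 165.43 / 245.83 = 67.29%.

Unemployment rate ≈ 2.54%; labor force participation rate ≈ 67.29%.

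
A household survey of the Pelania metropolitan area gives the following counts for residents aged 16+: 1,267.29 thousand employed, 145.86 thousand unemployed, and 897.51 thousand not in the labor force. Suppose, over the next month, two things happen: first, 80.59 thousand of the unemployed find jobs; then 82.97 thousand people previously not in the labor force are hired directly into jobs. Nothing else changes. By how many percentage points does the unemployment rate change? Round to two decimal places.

Initially, labor force = 1,267.29 + 145.86 = 1,413.15 thousand, so u = 145.86/1,413.15 = 10.32%.
After the first change, unemployed falls and employed rises by 80.59; labor force unchanged → E = 1,347.88, U = 65.27, labor force = 1,413.15 thousand.
After the second change, employed and labor force both rise by 82.97; unemployed unchanged → E = 1,430.85, U = 65.27, labor force = 1,496.12 thousand.
New unemployment rate = 65.27 / 1,496.12 = 4.36%.
Change = 4.36% − 10.32% = −5.96 percentage points.

The unemployment rate changes by −5.96 percentage points.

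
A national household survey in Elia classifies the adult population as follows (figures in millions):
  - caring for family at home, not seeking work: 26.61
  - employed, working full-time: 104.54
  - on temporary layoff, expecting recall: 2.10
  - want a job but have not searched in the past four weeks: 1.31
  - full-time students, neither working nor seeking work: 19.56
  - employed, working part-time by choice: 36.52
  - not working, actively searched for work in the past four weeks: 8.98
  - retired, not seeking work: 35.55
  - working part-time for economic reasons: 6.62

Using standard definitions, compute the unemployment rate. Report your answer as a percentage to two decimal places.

Unemployment rate ≈ 6.98%.

Employed = 104.54 + 36.52 + 6.62 = 147.68 million (anyone who worked, including part-time for economic reasons, counts as employed).
Unemployed = 2.10 + 8.98 = 11.08 million (jobless and actively searching, or on temporary layoff).
Labor force = 147.68 + 11.08 = 158.76 million.
Unemployment rate = 11.08 / 158.76 = 6.98%.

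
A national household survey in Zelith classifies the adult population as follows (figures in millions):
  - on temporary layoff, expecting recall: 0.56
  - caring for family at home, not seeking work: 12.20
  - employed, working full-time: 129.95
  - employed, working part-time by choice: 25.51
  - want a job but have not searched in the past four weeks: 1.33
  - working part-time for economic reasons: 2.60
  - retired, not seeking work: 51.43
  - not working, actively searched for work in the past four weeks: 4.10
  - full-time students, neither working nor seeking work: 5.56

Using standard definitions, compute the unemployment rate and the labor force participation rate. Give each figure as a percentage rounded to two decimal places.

Unemployment rate ≈ 2.86%; labor force participation rate ≈ 69.77%.

Employed = 129.95 + 25.51 + 2.60 = 158.06 million (anyone who worked, including part-time for economic reasons, counts as employed).
Unemployed = 0.56 + 4.10 = 4.66 million (jobless and actively searching, or on temporary layoff).
Labor force = 158.06 + 4.66 = 162.72 million.
Not in labor force = 12.20 + 1.33 + 51.43 + 5.56 = 70.52 million (those not working and not actively searching are outside the labor force — including those who want a job but have given up searching).
Civilian working-age population = 162.72 + 70.52 = 233.24 million.
Unemployment rate = 4.66 / 162.72 = 2.86%.
Labor force participation rate = 162.72 / 233.24 = 69.77%.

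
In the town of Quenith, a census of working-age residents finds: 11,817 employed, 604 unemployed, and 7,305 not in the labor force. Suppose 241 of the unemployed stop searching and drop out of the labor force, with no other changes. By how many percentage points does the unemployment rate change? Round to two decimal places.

The unemployment rate changes by −1.88 percentage points.

Initially, labor force = 11,817 + 604 = 12,421, so u = 604/12,421 = 4.86%.
After the change, unemployed and labor force both fall by 241 → E = 11,817, U = 363, labor force = 12,180.
New unemployment rate = 363 / 12,180 = 2.98%.
Change = 2.98% − 4.86% = −1.88 percentage points.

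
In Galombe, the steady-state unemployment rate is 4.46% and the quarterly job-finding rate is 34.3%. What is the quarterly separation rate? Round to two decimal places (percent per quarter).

Separation rate ≈ 1.60% per quarter.

From u* = s/(s+f): s = u·f/(1−u).
s = 0.0446 × 34.3 / (1 − 0.0446) = 1.5298 / 0.9554 ≈ 1.60% per quarter.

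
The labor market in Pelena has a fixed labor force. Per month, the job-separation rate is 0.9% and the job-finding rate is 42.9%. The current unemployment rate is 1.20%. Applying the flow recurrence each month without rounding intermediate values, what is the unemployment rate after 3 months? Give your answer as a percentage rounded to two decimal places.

With a fixed labor force, u_{t+1} = u_t + s·(1−u_t) − f·u_t = u_t·(1−s−f) + s.
Here 1−s−f = 0.562 and s = 0.009.
u_1 = 0.012000 × 0.562 + 0.009 = 0.015744.
u_2 = 0.015744 × 0.562 + 0.009 = 0.017848.
u_3 = 0.017848 × 0.562 + 0.009 = 0.019031.

Unemployment rate after three months ≈ 1.90%.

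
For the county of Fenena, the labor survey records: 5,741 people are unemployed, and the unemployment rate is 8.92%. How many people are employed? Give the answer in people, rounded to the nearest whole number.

Labor force = U / u = 5,741 / 0.0892 ≈ 64,361.
Employed = labor force − unemployed = 64,361 − 5,741 = 58,620.

About 58,620 are employed.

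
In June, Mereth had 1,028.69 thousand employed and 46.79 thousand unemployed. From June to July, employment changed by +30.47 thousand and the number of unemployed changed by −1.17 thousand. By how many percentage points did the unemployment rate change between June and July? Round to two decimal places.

June: labor force = 1,028.69 + 46.79 = 1,075.48; u = 46.79/1,075.48 = 4.35%.
July: labor force = 1,059.16 + 45.62 = 1,104.78; u = 45.62/1,104.78 = 4.13%.
Change = 4.13% − 4.35% = −0.22 pp.

The unemployment rate changed by −0.22 percentage points.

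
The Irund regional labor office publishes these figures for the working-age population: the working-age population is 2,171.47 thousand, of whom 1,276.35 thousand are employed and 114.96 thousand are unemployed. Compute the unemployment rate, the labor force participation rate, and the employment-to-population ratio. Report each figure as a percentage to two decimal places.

Labor force = employed + unemployed = 1,276.35 + 114.96 = 1,391.31 thousand.
Unemployment rate = 114.96 / 1,391.31 = 8.26%.
Labor force participation rate = 1,391.31 / 2,171.47 = 64.07%.
Employment-population ratio = 1,276.35 / 2,171.47 = 58.78%.

Unemployment rate ≈ 8.26%; labor force participation rate ≈ 64.07%; employment-population ratio ≈ 58.78%.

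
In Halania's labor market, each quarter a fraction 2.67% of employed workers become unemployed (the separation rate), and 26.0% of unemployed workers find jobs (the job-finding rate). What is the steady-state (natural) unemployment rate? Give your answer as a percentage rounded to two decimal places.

Steady-state unemployment rate ≈ 9.31%.

At steady state the flows balance: s·E = f·U, so U/(E+U) = s/(s+f).
u* = 2.67 / (2.67 + 26.0) = 2.67 / 28.67 = 9.31%.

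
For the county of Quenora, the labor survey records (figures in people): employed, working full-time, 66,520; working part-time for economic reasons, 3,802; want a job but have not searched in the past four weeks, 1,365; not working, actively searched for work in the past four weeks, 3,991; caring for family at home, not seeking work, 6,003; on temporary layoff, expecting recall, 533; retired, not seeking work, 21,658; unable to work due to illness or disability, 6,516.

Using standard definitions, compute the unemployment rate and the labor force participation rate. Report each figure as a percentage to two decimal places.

Employed = 66,520 + 3,802 = 70,322 (anyone who worked, including part-time for economic reasons, counts as employed).
Unemployed = 3,991 + 533 = 4,524 (jobless and actively searching, or on temporary layoff).
Labor force = 70,322 + 4,524 = 74,846.
Not in labor force = 1,365 + 6,003 + 21,658 + 6,516 = 35,542 (those not working and not actively searching are outside the labor force — including those who want a job but have given up searching).
Civilian working-age population = 74,846 + 35,542 = 110,388.
Unemployment rate = 4,524 / 74,846 = 6.04%.
Labor force participation rate = 74,846 / 110,388 = 67.80%.

Unemployment rate ≈ 6.04%; labor force participation rate ≈ 67.80%.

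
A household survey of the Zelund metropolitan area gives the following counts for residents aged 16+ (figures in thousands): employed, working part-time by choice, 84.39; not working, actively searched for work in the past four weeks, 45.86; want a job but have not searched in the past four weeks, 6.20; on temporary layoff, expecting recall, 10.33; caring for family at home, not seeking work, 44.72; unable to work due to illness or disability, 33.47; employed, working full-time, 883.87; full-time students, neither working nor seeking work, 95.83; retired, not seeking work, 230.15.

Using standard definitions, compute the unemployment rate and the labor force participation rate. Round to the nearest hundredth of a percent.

Unemployment rate ≈ 5.48%; labor force participation rate ≈ 71.40%.

Employed = 84.39 + 883.87 = 968.26 thousand.
Unemployed = 45.86 + 10.33 = 56.19 thousand (jobless and actively searching, or on temporary layoff).
Labor force = 968.26 + 56.19 = 1,024.45 thousand.
Not in labor force = 6.20 + 44.72 + 33.47 + 95.83 + 230.15 = 410.37 thousand (those not working and not actively searching are outside the labor force — including those who want a job but have given up searching).
Civilian working-age population = 1,024.45 + 410.37 = 1,434.82 thousand.
Unemployment rate = 56.19 / 1,024.45 = 5.48%.
Labor force participation rate = 1,024.45 / 1,434.82 = 71.40%.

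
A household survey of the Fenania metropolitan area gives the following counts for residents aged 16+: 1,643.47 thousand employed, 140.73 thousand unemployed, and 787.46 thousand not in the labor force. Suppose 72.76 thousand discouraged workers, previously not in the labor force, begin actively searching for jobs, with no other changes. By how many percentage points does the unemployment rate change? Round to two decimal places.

The unemployment rate changes by +3.61 percentage points.

Initially, labor force = 1,643.47 + 140.73 = 1,784.20 thousand, so u = 140.73/1,784.20 = 7.89%.
After the change, unemployed and labor force both rise by 72.76 → E = 1,643.47, U = 213.49, labor force = 1,856.96 thousand.
New unemployment rate = 213.49 / 1,856.96 = 11.50%.
Change = 11.50% − 7.89% = +3.61 percentage points.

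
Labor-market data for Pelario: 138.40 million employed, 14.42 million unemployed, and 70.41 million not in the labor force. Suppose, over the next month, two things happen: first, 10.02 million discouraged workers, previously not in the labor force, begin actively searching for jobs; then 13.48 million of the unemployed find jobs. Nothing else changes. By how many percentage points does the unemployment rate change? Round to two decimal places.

Initially, labor force = 138.40 + 14.42 = 152.82 million, so u = 14.42/152.82 = 9.44%.
After the first change, unemployed and labor force both rise by 10.02 → E = 138.40, U = 24.44, labor force = 162.84 million.
After the second change, unemployed falls and employed rises by 13.48; labor force unchanged → E = 151.88, U = 10.96, labor force = 162.84 million.
New unemployment rate = 10.96 / 162.84 = 6.73%.
Change = 6.73% − 9.44% = −2.71 percentage points.

The unemployment rate changes by −2.71 percentage points.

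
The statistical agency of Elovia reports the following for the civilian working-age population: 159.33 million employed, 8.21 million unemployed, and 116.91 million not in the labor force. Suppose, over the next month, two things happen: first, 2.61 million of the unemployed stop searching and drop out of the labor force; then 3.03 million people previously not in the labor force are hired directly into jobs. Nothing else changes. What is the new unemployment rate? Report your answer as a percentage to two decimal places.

Initially, labor force = 159.33 + 8.21 = 167.54 million, so u = 8.21/167.54 = 4.90%.
After the first change, unemployed and labor force both fall by 2.61 → E = 159.33, U = 5.60, labor force = 164.93 million.
After the second change, employed and labor force both rise by 3.03; unemployed unchanged → E = 162.36, U = 5.60, labor force = 167.96 million.
New unemployment rate = 5.60 / 167.96 = 3.33%.

New unemployment rate ≈ 3.33%.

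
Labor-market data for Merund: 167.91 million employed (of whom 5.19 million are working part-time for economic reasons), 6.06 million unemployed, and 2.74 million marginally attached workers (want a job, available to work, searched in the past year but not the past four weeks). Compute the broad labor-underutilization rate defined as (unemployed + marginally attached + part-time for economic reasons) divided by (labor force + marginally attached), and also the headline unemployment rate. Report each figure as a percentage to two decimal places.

Broad underutilization rate ≈ 7.92%; headline unemployment rate ≈ 3.48%.

Labor force = 167.91 + 6.06 = 173.97 million.
Numerator = 6.06 + 2.74 + 5.19 = 13.99 million.
Denominator = 173.97 + 2.74 = 176.71 million.
Broad rate = 13.99 / 176.71 = 7.92%.
Headline unemployment rate = 6.06 / 173.97 = 3.48%.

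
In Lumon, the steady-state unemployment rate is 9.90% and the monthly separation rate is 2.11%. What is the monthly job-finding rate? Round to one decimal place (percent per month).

Job-finding rate ≈ 19.2% per month.

From u* = s/(s+f): f = s·(1−u)/u.
f = 2.11 × (1 − 0.0990) / 0.0990 = 1.9011 / 0.0990 ≈ 19.2% per month.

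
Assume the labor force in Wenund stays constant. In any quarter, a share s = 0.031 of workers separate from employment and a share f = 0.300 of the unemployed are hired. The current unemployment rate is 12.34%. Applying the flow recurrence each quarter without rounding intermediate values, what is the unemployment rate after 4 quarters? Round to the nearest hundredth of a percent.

Unemployment rate after four quarters ≈ 9.96%.

With a fixed labor force, u_{t+1} = u_t + s·(1−u_t) − f·u_t = u_t·(1−s−f) + s.
Here 1−s−f = 0.669 and s = 0.031.
u_1 = 0.123400 × 0.669 + 0.031 = 0.113555.
u_2 = 0.113555 × 0.669 + 0.031 = 0.106968.
u_3 = 0.106968 × 0.669 + 0.031 = 0.102562.
u_4 = 0.102562 × 0.669 + 0.031 = 0.099614.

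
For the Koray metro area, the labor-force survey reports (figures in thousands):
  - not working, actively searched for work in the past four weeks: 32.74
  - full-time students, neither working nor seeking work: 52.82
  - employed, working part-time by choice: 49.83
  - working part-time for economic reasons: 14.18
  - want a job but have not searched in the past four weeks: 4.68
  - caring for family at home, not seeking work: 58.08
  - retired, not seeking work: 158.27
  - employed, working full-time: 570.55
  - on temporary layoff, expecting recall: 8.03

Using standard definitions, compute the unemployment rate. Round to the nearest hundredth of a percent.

Employed = 49.83 + 14.18 + 570.55 = 634.56 thousand (anyone who worked, including part-time for economic reasons, counts as employed).
Unemployed = 32.74 + 8.03 = 40.77 thousand (jobless and actively searching, or on temporary layoff).
Labor force = 634.56 + 40.77 = 675.33 thousand.
Unemployment rate = 40.77 / 675.33 = 6.04%.

Unemployment rate ≈ 6.04%.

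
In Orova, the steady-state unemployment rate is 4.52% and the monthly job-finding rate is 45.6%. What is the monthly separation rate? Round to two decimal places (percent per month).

From u* = s/(s+f): s = u·f/(1−u).
s = 0.0452 × 45.6 / (1 − 0.0452) = 2.0611 / 0.9548 ≈ 2.16% per month.

Separation rate ≈ 2.16% per month.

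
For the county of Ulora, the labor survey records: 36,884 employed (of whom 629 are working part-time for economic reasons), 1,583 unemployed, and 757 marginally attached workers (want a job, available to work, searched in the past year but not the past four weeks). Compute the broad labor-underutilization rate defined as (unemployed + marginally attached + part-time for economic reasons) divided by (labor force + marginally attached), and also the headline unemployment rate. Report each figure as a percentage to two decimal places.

Labor force = 36,884 + 1,583 = 38,467.
Numerator = 1,583 + 757 + 629 = 2,969.
Denominator = 38,467 + 757 = 39,224.
Broad rate = 2,969 / 39,224 = 7.57%.
Headline unemployment rate = 1,583 / 38,467 = 4.12%.

Broad underutilization rate ≈ 7.57%; headline unemployment rate ≈ 4.12%.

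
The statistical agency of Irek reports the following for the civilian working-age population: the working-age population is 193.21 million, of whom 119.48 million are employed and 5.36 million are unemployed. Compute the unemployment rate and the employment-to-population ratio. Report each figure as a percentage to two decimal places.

Labor force = employed + unemployed = 119.48 + 5.36 = 124.84 million.
Unemployment rate = 5.36 / 124.84 = 4.29%.
Employment-population ratio = 119.48 / 193.21 = 61.84%.

Unemployment rate ≈ 4.29%; employment-population ratio ≈ 61.84%.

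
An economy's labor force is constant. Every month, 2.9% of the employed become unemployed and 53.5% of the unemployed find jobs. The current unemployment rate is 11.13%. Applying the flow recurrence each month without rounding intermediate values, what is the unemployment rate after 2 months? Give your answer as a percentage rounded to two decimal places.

With a fixed labor force, u_{t+1} = u_t + s·(1−u_t) − f·u_t = u_t·(1−s−f) + s.
Here 1−s−f = 0.436 and s = 0.029.
u_1 = 0.111300 × 0.436 + 0.029 = 0.077527.
u_2 = 0.077527 × 0.436 + 0.029 = 0.062802.

Unemployment rate after two months ≈ 6.28%.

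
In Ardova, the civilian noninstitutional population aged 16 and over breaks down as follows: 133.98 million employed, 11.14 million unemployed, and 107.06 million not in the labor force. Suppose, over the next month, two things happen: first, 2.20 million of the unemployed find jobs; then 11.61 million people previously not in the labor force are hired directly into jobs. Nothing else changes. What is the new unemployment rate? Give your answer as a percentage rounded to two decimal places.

New unemployment rate ≈ 5.70%.

Initially, labor force = 133.98 + 11.14 = 145.12 million, so u = 11.14/145.12 = 7.68%.
After the first change, unemployed falls and employed rises by 2.20; labor force unchanged → E = 136.18, U = 8.94, labor force = 145.12 million.
After the second change, employed and labor force both rise by 11.61; unemployed unchanged → E = 147.79, U = 8.94, labor force = 156.73 million.
New unemployment rate = 8.94 / 156.73 = 5.70%.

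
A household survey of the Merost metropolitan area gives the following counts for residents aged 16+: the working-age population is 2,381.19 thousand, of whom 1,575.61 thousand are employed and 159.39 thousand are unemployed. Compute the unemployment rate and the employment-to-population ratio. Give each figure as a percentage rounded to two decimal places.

Labor force = employed + unemployed = 1,575.61 + 159.39 = 1,735.00 thousand.
Unemployment rate = 159.39 / 1,735.00 = 9.19%.
Employment-population ratio = 1,575.61 / 2,381.19 = 66.17%.

Unemployment rate ≈ 9.19%; employment-population ratio ≈ 66.17%.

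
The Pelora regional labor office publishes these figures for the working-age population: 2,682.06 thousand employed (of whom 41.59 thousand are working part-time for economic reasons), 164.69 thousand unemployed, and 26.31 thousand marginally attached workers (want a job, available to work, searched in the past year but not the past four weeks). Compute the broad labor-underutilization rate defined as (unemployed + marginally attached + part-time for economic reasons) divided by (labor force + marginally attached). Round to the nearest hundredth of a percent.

Broad underutilization rate ≈ 8.10%.

Labor force = 2,682.06 + 164.69 = 2,846.75 thousand.
Numerator = 164.69 + 26.31 + 41.59 = 232.59 thousand.
Denominator = 2,846.75 + 26.31 = 2,873.06 thousand.
Broad rate = 232.59 / 2,873.06 = 8.10%.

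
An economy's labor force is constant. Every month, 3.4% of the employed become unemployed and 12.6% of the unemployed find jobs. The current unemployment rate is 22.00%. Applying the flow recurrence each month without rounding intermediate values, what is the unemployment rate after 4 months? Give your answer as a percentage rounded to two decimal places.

Unemployment rate after four months ≈ 21.62%.

With a fixed labor force, u_{t+1} = u_t + s·(1−u_t) − f·u_t = u_t·(1−s−f) + s.
Here 1−s−f = 0.840 and s = 0.034.
u_1 = 0.220000 × 0.840 + 0.034 = 0.218800.
u_2 = 0.218800 × 0.840 + 0.034 = 0.217792.
u_3 = 0.217792 × 0.840 + 0.034 = 0.216945.
u_4 = 0.216945 × 0.840 + 0.034 = 0.216234.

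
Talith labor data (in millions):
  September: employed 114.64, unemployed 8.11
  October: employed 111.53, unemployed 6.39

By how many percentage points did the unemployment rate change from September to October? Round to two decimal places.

September: labor force = 114.64 + 8.11 = 122.75; u = 8.11/122.75 = 6.61%.
October: labor force = 111.53 + 6.39 = 117.92; u = 6.39/117.92 = 5.42%.
Change = 5.42% − 6.61% = −1.19 pp.

The unemployment rate changed by −1.19 percentage points.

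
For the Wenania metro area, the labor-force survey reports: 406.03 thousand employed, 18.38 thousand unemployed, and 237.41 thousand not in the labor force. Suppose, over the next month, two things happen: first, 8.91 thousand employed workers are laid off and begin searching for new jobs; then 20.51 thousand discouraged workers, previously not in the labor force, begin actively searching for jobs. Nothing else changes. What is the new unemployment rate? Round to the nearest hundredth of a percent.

New unemployment rate ≈ 10.74%.

Initially, labor force = 406.03 + 18.38 = 424.41 thousand, so u = 18.38/424.41 = 4.33%.
After the first change, employed falls and unemployed rises by 8.91; labor force unchanged → E = 397.12, U = 27.29, labor force = 424.41 thousand.
After the second change, unemployed and labor force both rise by 20.51 → E = 397.12, U = 47.80, labor force = 444.92 thousand.
New unemployment rate = 47.80 / 444.92 = 10.74%.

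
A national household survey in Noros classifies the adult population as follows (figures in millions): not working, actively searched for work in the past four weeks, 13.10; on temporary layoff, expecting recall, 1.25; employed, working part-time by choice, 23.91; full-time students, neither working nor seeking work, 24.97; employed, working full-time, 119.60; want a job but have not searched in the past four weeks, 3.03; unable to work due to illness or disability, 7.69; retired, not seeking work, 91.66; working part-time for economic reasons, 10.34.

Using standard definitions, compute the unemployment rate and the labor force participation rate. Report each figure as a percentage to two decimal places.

Employed = 23.91 + 119.60 + 10.34 = 153.85 million (anyone who worked, including part-time for economic reasons, counts as employed).
Unemployed = 13.10 + 1.25 = 14.35 million (jobless and actively searching, or on temporary layoff).
Labor force = 153.85 + 14.35 = 168.20 million.
Not in labor force = 24.97 + 3.03 + 7.69 + 91.66 = 127.35 million (those not working and not actively searching are outside the labor force — including those who want a job but have given up searching).
Civilian working-age population = 168.20 + 127.35 = 295.55 million.
Unemployment rate = 14.35 / 168.20 = 8.53%.
Labor force participation rate = 168.20 / 295.55 = 56.91%.

Unemployment rate ≈ 8.53%; labor force participation rate ≈ 56.91%.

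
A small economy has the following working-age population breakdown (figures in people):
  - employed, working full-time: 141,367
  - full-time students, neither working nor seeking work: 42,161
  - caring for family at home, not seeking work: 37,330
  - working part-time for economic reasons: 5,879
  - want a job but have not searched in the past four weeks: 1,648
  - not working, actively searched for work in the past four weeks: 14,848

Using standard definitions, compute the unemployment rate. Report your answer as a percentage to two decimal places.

Employed = 141,367 + 5,879 = 147,246 (anyone who worked, including part-time for economic reasons, counts as employed).
Unemployed = 14,848.
Labor force = 147,246 + 14,848 = 162,094.
Unemployment rate = 14,848 / 162,094 = 9.16%.

Unemployment rate ≈ 9.16%.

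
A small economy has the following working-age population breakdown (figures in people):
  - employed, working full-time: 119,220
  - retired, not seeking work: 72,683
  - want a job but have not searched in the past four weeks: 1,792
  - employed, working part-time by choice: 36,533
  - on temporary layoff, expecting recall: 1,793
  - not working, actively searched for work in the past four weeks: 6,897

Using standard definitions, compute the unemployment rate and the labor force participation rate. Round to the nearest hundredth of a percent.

Unemployment rate ≈ 5.28%; labor force participation rate ≈ 68.83%.

Employed = 119,220 + 36,533 = 155,753.
Unemployed = 1,793 + 6,897 = 8,690 (jobless and actively searching, or on temporary layoff).
Labor force = 155,753 + 8,690 = 164,443.
Not in labor force = 72,683 + 1,792 = 74,475 (those not working and not actively searching are outside the labor force — including those who want a job but have given up searching).
Civilian working-age population = 164,443 + 74,475 = 238,918.
Unemployment rate = 8,690 / 164,443 = 5.28%.
Labor force participation rate = 164,443 / 238,918 = 68.83%.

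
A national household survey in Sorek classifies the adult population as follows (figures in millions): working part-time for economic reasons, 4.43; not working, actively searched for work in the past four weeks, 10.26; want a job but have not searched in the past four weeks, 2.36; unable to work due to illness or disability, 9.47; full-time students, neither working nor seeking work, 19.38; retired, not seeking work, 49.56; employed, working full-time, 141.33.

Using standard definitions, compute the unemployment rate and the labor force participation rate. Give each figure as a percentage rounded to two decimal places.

Employed = 4.43 + 141.33 = 145.76 million (anyone who worked, including part-time for economic reasons, counts as employed).
Unemployed = 10.26 million.
Labor force = 145.76 + 10.26 = 156.02 million.
Not in labor force = 2.36 + 9.47 + 19.38 + 49.56 = 80.77 million (those not working and not actively searching are outside the labor force — including those who want a job but have given up searching).
Civilian working-age population = 156.02 + 80.77 = 236.79 million.
Unemployment rate = 10.26 / 156.02 = 6.58%.
Labor force participation rate = 156.02 / 236.79 = 65.89%.

Unemployment rate ≈ 6.58%; labor force participation rate ≈ 65.89%.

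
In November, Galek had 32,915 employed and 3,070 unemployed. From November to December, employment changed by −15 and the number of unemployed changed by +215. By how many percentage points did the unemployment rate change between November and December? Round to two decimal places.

The unemployment rate changed by +0.55 percentage points.

November: labor force = 32,915 + 3,070 = 35,985; u = 3,070/35,985 = 8.53%.
December: labor force = 32,900 + 3,285 = 36,185; u = 3,285/36,185 = 9.08%.
Change = 9.08% − 8.53% = +0.55 pp.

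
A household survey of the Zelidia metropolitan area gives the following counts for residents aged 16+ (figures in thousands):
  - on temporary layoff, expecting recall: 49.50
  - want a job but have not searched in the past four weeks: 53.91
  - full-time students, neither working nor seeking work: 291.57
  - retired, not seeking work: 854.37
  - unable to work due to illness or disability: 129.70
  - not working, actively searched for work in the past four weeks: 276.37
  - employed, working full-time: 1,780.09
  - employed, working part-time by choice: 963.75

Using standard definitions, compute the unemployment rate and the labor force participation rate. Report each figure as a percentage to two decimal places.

Employed = 1,780.09 + 963.75 = 2,743.84 thousand.
Unemployed = 49.50 + 276.37 = 325.87 thousand (jobless and actively searching, or on temporary layoff).
Labor force = 2,743.84 + 325.87 = 3,069.71 thousand.
Not in labor force = 53.91 + 291.57 + 854.37 + 129.70 = 1,329.55 thousand (those not working and not actively searching are outside the labor force — including those who want a job but have given up searching).
Civilian working-age population = 3,069.71 + 1,329.55 = 4,399.26 thousand.
Unemployment rate = 325.87 / 3,069.71 = 10.62%.
Labor force participation rate = 3,069.71 / 4,399.26 = 69.78%.

Unemployment rate ≈ 10.62%; labor force participation rate ≈ 69.78%.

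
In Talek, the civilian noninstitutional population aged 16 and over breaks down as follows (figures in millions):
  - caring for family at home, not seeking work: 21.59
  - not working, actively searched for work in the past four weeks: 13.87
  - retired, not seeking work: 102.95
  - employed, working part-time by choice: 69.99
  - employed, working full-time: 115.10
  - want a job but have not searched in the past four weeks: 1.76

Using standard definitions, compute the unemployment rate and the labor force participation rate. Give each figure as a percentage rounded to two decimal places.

Employed = 69.99 + 115.10 = 185.09 million.
Unemployed = 13.87 million.
Labor force = 185.09 + 13.87 = 198.96 million.
Not in labor force = 21.59 + 102.95 + 1.76 = 126.30 million (those not working and not actively searching are outside the labor force — including those who want a job but have given up searching).
Civilian working-age population = 198.96 + 126.30 = 325.26 million.
Unemployment rate = 13.87 / 198.96 = 6.97%.
Labor force participation rate = 198.96 / 325.26 = 61.17%.

Unemployment rate ≈ 6.97%; labor force participation rate ≈ 61.17%.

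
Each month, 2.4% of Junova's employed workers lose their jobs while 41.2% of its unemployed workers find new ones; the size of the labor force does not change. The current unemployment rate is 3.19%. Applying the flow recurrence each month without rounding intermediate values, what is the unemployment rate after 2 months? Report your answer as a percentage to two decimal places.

With a fixed labor force, u_{t+1} = u_t + s·(1−u_t) − f·u_t = u_t·(1−s−f) + s.
Here 1−s−f = 0.564 and s = 0.024.
u_1 = 0.031900 × 0.564 + 0.024 = 0.041992.
u_2 = 0.041992 × 0.564 + 0.024 = 0.047683.

Unemployment rate after two months ≈ 4.77%.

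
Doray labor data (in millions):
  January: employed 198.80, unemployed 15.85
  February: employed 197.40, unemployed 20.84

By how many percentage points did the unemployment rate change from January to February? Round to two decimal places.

The unemployment rate changed by +2.17 percentage points.

January: labor force = 198.80 + 15.85 = 214.65; u = 15.85/214.65 = 7.38%.
February: labor force = 197.40 + 20.84 = 218.24; u = 20.84/218.24 = 9.55%.
Change = 9.55% − 7.38% = +2.17 pp.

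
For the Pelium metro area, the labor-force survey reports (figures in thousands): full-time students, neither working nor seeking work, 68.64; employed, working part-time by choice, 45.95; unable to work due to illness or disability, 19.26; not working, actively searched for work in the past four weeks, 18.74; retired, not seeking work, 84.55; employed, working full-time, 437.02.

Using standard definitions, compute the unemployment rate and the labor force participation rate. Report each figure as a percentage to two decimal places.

Employed = 45.95 + 437.02 = 482.97 thousand.
Unemployed = 18.74 thousand.
Labor force = 482.97 + 18.74 = 501.71 thousand.
Not in labor force = 68.64 + 19.26 + 84.55 = 172.45 thousand (those not working and not actively searching are outside the labor force).
Civilian working-age population = 501.71 + 172.45 = 674.16 thousand.
Unemployment rate = 18.74 / 501.71 = 3.74%.
Labor force participation rate = 501.71 / 674.16 = 74.42%.

Unemployment rate ≈ 3.74%; labor force participation rate ≈ 74.42%.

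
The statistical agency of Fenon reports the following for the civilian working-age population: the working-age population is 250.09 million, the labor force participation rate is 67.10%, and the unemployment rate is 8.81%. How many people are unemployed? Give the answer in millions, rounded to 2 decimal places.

About 14.78 million are unemployed.

Labor force = 0.6710 × 250.09 = 167.81 million.
Unemployed = 0.0881 × 167.81 ≈ 14.78 million.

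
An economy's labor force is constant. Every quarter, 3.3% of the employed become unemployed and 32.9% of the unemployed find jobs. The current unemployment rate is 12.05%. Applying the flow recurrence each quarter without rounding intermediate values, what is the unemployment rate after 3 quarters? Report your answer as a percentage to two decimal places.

With a fixed labor force, u_{t+1} = u_t + s·(1−u_t) − f·u_t = u_t·(1−s−f) + s.
Here 1−s−f = 0.638 and s = 0.033.
u_1 = 0.120500 × 0.638 + 0.033 = 0.109879.
u_2 = 0.109879 × 0.638 + 0.033 = 0.103103.
u_3 = 0.103103 × 0.638 + 0.033 = 0.098780.

Unemployment rate after three quarters ≈ 9.88%.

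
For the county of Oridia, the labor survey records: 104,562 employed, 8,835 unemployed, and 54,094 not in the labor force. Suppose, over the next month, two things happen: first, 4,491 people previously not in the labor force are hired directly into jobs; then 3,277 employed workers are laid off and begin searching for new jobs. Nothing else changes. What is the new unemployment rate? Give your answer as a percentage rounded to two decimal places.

Initially, labor force = 104,562 + 8,835 = 113,397, so u = 8,835/113,397 = 7.79%.
After the first change, employed and labor force both rise by 4,491; unemployed unchanged → E = 109,053, U = 8,835, labor force = 117,888.
After the second change, employed falls and unemployed rises by 3,277; labor force unchanged → E = 105,776, U = 12,112, labor force = 117,888.
New unemployment rate = 12,112 / 117,888 = 10.27%.

New unemployment rate ≈ 10.27%.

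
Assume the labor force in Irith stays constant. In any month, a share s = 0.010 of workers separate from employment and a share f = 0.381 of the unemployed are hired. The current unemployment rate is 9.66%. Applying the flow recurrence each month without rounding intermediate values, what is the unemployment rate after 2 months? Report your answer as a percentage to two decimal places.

Unemployment rate after two months ≈ 5.19%.

With a fixed labor force, u_{t+1} = u_t + s·(1−u_t) − f·u_t = u_t·(1−s−f) + s.
Here 1−s−f = 0.609 and s = 0.010.
u_1 = 0.096600 × 0.609 + 0.010 = 0.068829.
u_2 = 0.068829 × 0.609 + 0.010 = 0.051917.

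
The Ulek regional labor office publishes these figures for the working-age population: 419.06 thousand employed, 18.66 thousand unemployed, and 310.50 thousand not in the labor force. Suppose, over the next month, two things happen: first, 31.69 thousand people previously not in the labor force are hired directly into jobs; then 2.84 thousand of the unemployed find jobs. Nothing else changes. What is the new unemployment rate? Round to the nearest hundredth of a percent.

Initially, labor force = 419.06 + 18.66 = 437.72 thousand, so u = 18.66/437.72 = 4.26%.
After the first change, employed and labor force both rise by 31.69; unemployed unchanged → E = 450.75, U = 18.66, labor force = 469.41 thousand.
After the second change, unemployed falls and employed rises by 2.84; labor force unchanged → E = 453.59, U = 15.82, labor force = 469.41 thousand.
New unemployment rate = 15.82 / 469.41 = 3.37%.

New unemployment rate ≈ 3.37%.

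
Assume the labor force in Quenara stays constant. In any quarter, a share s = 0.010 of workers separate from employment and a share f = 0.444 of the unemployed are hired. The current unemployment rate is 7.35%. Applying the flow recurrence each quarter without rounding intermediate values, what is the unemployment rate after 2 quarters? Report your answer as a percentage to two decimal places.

Unemployment rate after two quarters ≈ 3.74%.

With a fixed labor force, u_{t+1} = u_t + s·(1−u_t) − f·u_t = u_t·(1−s−f) + s.
Here 1−s−f = 0.546 and s = 0.010.
u_1 = 0.073500 × 0.546 + 0.010 = 0.050131.
u_2 = 0.050131 × 0.546 + 0.010 = 0.037372.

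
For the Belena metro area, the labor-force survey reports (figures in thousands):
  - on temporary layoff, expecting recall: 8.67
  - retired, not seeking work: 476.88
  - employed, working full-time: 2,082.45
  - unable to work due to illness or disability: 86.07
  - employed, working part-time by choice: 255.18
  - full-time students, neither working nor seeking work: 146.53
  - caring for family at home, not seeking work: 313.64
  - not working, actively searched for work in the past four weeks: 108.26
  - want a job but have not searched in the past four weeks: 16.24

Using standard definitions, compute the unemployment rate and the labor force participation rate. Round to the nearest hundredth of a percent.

Unemployment rate ≈ 4.76%; labor force participation rate ≈ 70.25%.

Employed = 2,082.45 + 255.18 = 2,337.63 thousand.
Unemployed = 8.67 + 108.26 = 116.93 thousand (jobless and actively searching, or on temporary layoff).
Labor force = 2,337.63 + 116.93 = 2,454.56 thousand.
Not in labor force = 476.88 + 86.07 + 146.53 + 313.64 + 16.24 = 1,039.36 thousand (those not working and not actively searching are outside the labor force — including those who want a job but have given up searching).
Civilian working-age population = 2,454.56 + 1,039.36 = 3,493.92 thousand.
Unemployment rate = 116.93 / 2,454.56 = 4.76%.
Labor force participation rate = 2,454.56 / 3,493.92 = 70.25%.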